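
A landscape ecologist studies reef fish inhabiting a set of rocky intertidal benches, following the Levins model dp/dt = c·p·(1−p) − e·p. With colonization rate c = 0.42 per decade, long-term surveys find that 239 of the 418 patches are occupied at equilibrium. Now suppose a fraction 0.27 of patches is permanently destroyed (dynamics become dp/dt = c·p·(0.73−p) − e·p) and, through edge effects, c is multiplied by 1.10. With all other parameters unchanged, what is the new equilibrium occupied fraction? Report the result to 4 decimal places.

Observed p* = 239/418 = 0.57177.
Balance c(1−p*) = e gives e = 0.42×(1 − 0.57177) = 0.17986.
New p* = 0.73 − e/c = 0.73 − 0.17986/0.46200 = 0.34069.

0.3407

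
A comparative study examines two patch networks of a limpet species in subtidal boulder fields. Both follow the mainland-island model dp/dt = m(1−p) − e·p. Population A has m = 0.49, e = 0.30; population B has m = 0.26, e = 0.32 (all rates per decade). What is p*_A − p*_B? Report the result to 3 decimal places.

0.172

A: p*_A = m/(m+e) = 0.49/0.7900 = 0.6203.
B: p*_B = 0.26/0.5800 = 0.4483.
p*_A − p*_B = 0.6203 − 0.4483 = 0.1720.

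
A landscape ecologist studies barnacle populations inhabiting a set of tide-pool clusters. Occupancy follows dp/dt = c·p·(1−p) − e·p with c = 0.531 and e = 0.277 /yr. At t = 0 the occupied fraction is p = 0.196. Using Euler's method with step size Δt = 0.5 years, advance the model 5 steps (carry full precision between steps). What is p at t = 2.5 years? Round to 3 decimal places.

0.271

Update rule: p ← p + [c·p·(1−p) − e·p]·Δt with Δt = 0.5.
  1  |  dp/dt·Δt = +0.014693  |  p_1 = 0.210693
  2  |  dp/dt·Δt = +0.014972  |  p_2 = 0.225665
  3  |  dp/dt·Δt = +0.015139  |  p_3 = 0.240804
  4  |  dp/dt·Δt = +0.015187  |  p_4 = 0.255990
  5  |  dp/dt·Δt = +0.015112  |  p_5 = 0.271103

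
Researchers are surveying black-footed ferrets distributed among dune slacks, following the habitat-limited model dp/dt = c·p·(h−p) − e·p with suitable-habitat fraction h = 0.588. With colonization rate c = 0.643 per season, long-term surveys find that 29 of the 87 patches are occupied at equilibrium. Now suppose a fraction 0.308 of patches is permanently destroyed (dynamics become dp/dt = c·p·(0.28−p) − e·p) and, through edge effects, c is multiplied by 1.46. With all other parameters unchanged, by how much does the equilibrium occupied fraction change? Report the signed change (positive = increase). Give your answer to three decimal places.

-0.228

Observed p* = 29/87 = 0.33333.
Balance c(h−p*) = e gives e = 0.643×(0.588 − 0.33333) = 0.16375.
New p* = 0.28 − e/c = 0.28 − 0.16375/0.93878 = 0.10557.
Δp* = 0.10557 − 0.33333 = -0.22776.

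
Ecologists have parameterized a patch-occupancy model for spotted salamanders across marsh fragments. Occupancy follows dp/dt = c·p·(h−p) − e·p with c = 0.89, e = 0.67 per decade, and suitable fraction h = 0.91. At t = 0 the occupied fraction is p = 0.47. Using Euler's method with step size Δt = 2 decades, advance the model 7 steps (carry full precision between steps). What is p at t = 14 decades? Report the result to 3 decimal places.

Update rule: p ← p + [c·p·(h−p) − e·p]·Δt with Δt = 2.
p: 0.47000 → 0.20830  (Δp = -0.26170)
p: 0.20830 → 0.18935  (Δp = -0.01895)
p: 0.18935 → 0.17851  (Δp = -0.01084)
p: 0.17851 → 0.17174  (Δp = -0.00677)
p: 0.17174 → 0.16729  (Δp = -0.00445)
p: 0.16729 → 0.16428  (Δp = -0.00301)
p: 0.16428 → 0.16221  (Δp = -0.00207)

0.162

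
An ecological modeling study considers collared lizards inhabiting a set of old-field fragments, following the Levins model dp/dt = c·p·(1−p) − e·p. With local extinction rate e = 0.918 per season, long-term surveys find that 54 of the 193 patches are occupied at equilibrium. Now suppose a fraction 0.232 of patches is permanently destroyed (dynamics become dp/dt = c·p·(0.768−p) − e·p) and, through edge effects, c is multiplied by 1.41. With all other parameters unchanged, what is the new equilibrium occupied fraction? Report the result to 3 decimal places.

0.257

Observed p* = 54/193 = 0.27979.
Balance c(1−p*) = e gives c = e/(1 − 0.27979) = 0.918/0.72021 = 1.27463.
New p* = 0.768 − e/c = 0.768 − 0.91800/1.79723 = 0.25721.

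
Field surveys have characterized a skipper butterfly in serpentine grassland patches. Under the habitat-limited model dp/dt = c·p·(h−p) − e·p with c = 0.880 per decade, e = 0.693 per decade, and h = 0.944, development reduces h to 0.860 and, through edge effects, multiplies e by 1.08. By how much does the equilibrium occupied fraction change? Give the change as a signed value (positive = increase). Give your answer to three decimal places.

-0.147

Before: p* = h − e/c = 0.944 − 0.693/0.880 = 0.944 − 0.7875 = 0.1565.
After: c = 0.88, e = 0.74844, h = 0.860; p* = 0.860 − 0.74844/0.88 = 0.0095.
Δp* = 0.0095 − 0.1565 = -0.1470.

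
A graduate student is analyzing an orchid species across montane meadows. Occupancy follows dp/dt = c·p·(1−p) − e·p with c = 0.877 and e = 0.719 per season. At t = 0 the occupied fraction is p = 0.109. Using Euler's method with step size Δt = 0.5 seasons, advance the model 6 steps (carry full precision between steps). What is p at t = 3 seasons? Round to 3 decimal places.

Update rule: p ← p + [c·p·(1−p) − e·p]·Δt with Δt = 0.5.
t = 0.5: p = 0.10900 + (+0.00340) = 0.11240
t = 1: p = 0.11240 + (+0.00334) = 0.11574
t = 1.5: p = 0.11574 + (+0.00327) = 0.11901
t = 2: p = 0.11901 + (+0.00319) = 0.12220
t = 2.5: p = 0.12220 + (+0.00311) = 0.12531
t = 3: p = 0.12531 + (+0.00301) = 0.12832

0.128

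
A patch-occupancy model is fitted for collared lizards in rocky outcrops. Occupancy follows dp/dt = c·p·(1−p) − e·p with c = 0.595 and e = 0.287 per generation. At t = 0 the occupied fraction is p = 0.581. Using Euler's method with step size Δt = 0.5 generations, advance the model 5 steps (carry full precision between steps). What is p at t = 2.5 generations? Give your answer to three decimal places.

0.543

Update rule: p ← p + [c·p·(1−p) − e·p]·Δt with Δt = 0.5.
p: 0.58100 → 0.57005  (Δp = -0.01095)
p: 0.57005 → 0.56116  (Δp = -0.00889)
p: 0.56116 → 0.55390  (Δp = -0.00726)
p: 0.55390 → 0.54792  (Δp = -0.00597)
p: 0.54792 → 0.54299  (Δp = -0.00494)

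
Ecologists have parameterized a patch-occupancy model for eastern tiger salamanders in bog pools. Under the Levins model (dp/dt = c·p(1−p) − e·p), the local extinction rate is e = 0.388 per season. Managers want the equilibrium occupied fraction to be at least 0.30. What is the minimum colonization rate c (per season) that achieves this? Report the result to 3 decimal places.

0.554

p* = 1 − e/c ≥ 0.30 requires e/c ≤ 0.7000, i.e. c ≥ e/0.7000.
c_min = 0.388/0.7000 = 0.5543.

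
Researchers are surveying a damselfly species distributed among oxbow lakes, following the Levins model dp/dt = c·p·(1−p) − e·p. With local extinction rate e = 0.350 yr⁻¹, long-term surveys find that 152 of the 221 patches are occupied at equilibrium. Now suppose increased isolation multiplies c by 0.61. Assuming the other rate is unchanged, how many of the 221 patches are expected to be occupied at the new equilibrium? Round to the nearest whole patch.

108

Observed p* = 152/221 = 0.68778.
Balance c(1−p*) = e gives c = e/(1 − 0.68778) = 0.350/0.31222 = 1.12100.
New p* = 1 − e/c = 1 − 0.35000/0.68381 = 0.48816.
Expected occupied = 221 × 0.48816 = 107.88 ≈ 108.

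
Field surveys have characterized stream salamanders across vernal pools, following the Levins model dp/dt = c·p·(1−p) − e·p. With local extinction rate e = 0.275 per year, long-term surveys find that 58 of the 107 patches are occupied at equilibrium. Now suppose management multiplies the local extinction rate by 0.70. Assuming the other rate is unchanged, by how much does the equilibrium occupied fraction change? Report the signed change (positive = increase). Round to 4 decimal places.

Observed p* = 58/107 = 0.54206.
Balance c(1−p*) = e gives c = e/(1 − 0.54206) = 0.275/0.45794 = 0.60052.
New p* = 1 − e/c = 1 − 0.19250/0.60052 = 0.67944.
Δp* = 0.67944 − 0.54206 = +0.13738.

0.1374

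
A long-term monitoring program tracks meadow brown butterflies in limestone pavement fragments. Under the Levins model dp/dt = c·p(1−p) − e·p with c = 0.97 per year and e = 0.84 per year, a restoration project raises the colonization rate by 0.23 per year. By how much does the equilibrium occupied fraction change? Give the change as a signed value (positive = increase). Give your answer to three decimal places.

Before: p* = 1 − 0.84/0.97 = 0.1340.
After the change, c = 1.2, e = 0.84, so p* = 1 − 0.84/1.2 = 0.3000.
Δp* = 0.3000 − 0.1340 = +0.1660.

0.166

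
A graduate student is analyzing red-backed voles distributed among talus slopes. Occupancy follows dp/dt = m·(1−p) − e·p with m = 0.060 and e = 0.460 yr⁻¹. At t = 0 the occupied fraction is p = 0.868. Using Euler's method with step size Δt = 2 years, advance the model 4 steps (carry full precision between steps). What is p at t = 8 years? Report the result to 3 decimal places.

Update rule: p ← p + [m·(1−p) − e·p]·Δt with Δt = 2.
  1  |  dp/dt·Δt = -0.782720  |  p_1 = 0.085280
  2  |  dp/dt·Δt = +0.031309  |  p_2 = 0.116589
  3  |  dp/dt·Δt = -0.001252  |  p_3 = 0.115336
  4  |  dp/dt·Δt = +0.000050  |  p_4 = 0.115387

0.115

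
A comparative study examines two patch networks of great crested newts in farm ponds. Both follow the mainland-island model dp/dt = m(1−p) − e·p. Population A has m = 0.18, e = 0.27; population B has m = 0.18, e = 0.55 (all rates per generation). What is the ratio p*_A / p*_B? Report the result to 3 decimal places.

1.622

A: p*_A = m/(m+e) = 0.18/0.4500 = 0.4000.
B: p*_B = 0.18/0.7300 = 0.2466.
p*_A / p*_B = 0.4000/0.2466 = 1.6222.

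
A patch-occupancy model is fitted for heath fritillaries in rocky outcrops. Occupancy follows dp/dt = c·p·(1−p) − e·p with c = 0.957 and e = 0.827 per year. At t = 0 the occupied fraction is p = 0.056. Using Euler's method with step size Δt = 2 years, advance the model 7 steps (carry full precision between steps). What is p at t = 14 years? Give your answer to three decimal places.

0.112

Update rule: p ← p + [c·p·(1−p) − e·p]·Δt with Δt = 2.
p: 0.05600 → 0.06456  (Δp = +0.00856)
p: 0.06456 → 0.07337  (Δp = +0.00881)
p: 0.07337 → 0.08214  (Δp = +0.00877)
p: 0.08214 → 0.09058  (Δp = +0.00844)
p: 0.09058 → 0.09843  (Δp = +0.00785)
p: 0.09843 → 0.10548  (Δp = +0.00705)
p: 0.10548 → 0.11161  (Δp = +0.00613)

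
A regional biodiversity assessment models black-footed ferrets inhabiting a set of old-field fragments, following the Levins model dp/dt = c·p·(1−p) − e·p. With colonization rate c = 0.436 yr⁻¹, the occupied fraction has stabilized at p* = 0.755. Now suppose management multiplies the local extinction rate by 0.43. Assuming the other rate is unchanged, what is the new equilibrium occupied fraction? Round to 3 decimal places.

Balance c(1−p*) = e gives e = 0.436×(1 − 0.75500) = 0.10682.
New p* = 1 − e/c = 1 − 0.04593/0.43600 = 0.89466.

0.895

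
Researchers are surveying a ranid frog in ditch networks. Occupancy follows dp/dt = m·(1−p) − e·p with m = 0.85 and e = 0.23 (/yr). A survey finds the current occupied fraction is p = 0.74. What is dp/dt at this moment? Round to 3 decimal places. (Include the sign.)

0.051

Colonization term: m·(1−p) = 0.85×0.2600 = 0.22100.
Extinction term: e·p = 0.17020.
dp/dt = 0.22100 − 0.17020 = 0.05080.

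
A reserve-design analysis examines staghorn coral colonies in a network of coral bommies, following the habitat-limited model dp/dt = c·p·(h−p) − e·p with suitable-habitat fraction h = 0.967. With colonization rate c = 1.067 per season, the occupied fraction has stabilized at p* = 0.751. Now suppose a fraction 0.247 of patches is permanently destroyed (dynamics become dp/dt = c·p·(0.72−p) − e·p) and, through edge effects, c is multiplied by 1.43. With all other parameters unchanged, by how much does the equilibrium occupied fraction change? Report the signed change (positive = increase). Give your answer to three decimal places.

-0.182

Balance c(h−p*) = e gives e = 1.067×(0.967 − 0.75100) = 0.23047.
New p* = 0.72 − e/c = 0.72 − 0.23047/1.52581 = 0.56895.
Δp* = 0.56895 − 0.75100 = -0.18205.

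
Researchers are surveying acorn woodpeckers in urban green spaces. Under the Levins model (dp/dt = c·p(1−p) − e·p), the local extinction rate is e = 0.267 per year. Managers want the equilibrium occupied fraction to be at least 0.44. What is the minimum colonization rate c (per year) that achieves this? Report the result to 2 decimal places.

0.48

p* = 1 − e/c ≥ 0.44 requires e/c ≤ 0.5600, i.e. c ≥ e/0.5600.
c_min = 0.267/0.5600 = 0.4768.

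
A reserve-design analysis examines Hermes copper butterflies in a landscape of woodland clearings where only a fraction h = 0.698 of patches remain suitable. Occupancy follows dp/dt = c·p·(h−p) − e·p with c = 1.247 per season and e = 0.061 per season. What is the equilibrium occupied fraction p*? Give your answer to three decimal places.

0.649

Setting dp/dt = 0 and dividing by p* gives c·(h−p*) = e.
So p* = h − e/c = 0.698 − 0.061/1.247 = 0.698 − 0.0489 = 0.6491.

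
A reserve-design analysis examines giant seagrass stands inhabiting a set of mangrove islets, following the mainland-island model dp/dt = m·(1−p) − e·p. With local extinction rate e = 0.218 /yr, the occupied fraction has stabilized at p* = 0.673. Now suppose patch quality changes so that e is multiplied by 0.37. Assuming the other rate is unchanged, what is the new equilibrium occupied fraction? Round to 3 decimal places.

0.848

Balance m(1−p*) = e·p* gives m = e·p*/(1−p*) = 0.218×0.67300/0.32700 = 0.44867.
New p* = m/(m+e) = 0.44867/(0.44867+0.08066) = 0.84762.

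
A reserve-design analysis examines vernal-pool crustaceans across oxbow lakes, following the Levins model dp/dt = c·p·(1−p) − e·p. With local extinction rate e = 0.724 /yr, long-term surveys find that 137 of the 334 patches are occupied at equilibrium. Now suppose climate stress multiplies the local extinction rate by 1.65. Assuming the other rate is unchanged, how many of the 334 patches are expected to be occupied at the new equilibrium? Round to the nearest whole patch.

9

Observed p* = 137/334 = 0.41018.
Balance c(1−p*) = e gives c = e/(1 − 0.41018) = 0.724/0.58982 = 1.22749.
New p* = 1 − e/c = 1 − 1.19460/1.22749 = 0.02679.
Expected occupied = 334 × 0.02679 = 8.95 ≈ 9.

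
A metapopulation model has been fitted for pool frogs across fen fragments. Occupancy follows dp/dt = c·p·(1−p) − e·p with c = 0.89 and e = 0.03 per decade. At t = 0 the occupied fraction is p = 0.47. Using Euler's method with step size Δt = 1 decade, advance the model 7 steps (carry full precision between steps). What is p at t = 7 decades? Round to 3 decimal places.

0.966

Update rule: p ← p + [c·p·(1−p) − e·p]·Δt with Δt = 1.
p: 0.47000 → 0.67760  (Δp = +0.20760)
p: 0.67760 → 0.85170  (Δp = +0.17410)
p: 0.85170 → 0.93856  (Δp = +0.08686)
p: 0.93856 → 0.96173  (Δp = +0.02316)
p: 0.96173 → 0.96563  (Δp = +0.00391)
p: 0.96563 → 0.96620  (Δp = +0.00057)
p: 0.96620 → 0.96628  (Δp = +0.00008)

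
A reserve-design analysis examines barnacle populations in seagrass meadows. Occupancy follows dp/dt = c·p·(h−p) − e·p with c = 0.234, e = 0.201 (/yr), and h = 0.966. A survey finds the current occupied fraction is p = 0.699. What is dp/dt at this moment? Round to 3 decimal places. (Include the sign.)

Colonization term: c·p·(h−p) = 0.234×0.699×0.2670 = 0.04367.
Extinction term: e·p = 0.14050.
dp/dt = 0.04367 − 0.14050 = -0.09683.

-0.097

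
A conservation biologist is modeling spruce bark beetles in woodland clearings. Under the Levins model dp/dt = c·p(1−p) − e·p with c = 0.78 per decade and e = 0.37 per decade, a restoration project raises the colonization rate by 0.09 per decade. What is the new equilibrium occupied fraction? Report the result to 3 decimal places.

0.575

Before: p* = 1 − 0.37/0.78 = 0.5256.
After the change, c = 0.87, e = 0.37, so p* = 1 − 0.37/0.87 = 0.5747.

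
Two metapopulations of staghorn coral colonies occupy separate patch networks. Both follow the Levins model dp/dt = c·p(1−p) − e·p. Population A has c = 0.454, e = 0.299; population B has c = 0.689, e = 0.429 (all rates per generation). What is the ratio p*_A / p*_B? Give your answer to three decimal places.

A: p*_A = 1 − 0.299/0.454 = 0.3414.
B: p*_B = 1 − 0.429/0.689 = 0.3774.
p*_A / p*_B = 0.3414/0.3774 = 0.9047.

0.905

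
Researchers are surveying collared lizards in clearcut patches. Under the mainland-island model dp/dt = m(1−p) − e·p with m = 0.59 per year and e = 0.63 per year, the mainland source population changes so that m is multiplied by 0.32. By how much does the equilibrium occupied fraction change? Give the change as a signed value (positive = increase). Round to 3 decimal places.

Before: p* = 0.59/(0.59+0.63) = 0.4836.
After: m = 0.1888, e = 0.63; p* = 0.1888/0.8188 = 0.2306.
Δp* = 0.2306 − 0.4836 = -0.2530.

-0.253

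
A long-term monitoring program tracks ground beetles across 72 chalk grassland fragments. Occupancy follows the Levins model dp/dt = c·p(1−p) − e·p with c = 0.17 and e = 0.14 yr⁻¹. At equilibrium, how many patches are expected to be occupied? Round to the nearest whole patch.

13

p* = 1 − e/c = 1 − 0.14/0.17 = 0.1765.
Expected occupied patches = N × p* = 72 × 0.1765 = 12.71 ≈ 13.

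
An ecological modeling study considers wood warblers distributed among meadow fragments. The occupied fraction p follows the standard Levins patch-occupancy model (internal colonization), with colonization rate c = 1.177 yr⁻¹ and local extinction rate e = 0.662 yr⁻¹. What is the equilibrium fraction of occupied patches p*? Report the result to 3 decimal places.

0.438

Setting dp/dt = 0 and dividing through by p* gives c·(1−p*) = e.
So p* = 1 − e/c = 1 − 0.662/1.177 = 1 − 0.5624 = 0.4376.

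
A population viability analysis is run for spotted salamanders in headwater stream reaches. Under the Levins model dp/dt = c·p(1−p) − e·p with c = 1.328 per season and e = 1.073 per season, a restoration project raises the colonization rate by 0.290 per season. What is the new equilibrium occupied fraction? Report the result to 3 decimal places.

0.337

Before: p* = 1 − 1.073/1.328 = 0.1920.
After the change, c = 1.618, e = 1.073, so p* = 1 − 1.073/1.618 = 0.3368.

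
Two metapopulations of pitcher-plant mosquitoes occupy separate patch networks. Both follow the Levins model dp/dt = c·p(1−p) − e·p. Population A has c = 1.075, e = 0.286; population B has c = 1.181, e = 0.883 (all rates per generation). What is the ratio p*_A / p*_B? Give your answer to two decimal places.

2.91

A: p*_A = 1 − 0.286/1.075 = 0.7340.
B: p*_B = 1 − 0.883/1.181 = 0.2523.
p*_A / p*_B = 0.7340/0.2523 = 2.9087.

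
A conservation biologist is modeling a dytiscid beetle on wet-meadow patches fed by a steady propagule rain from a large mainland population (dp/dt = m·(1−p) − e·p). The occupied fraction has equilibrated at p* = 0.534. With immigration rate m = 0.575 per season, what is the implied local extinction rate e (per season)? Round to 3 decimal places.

0.502

At equilibrium m(1−p*) = e·p*, so e = m(1−p*)/p*.
e = 0.575 × 0.4660 / 0.534 = 0.5018.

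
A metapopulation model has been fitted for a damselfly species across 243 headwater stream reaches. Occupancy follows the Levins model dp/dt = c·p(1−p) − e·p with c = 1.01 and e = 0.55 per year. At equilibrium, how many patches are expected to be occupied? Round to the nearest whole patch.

p* = 1 − e/c = 1 − 0.55/1.01 = 0.4554.
Expected occupied patches = N × p* = 243 × 0.4554 = 110.67 ≈ 111.

111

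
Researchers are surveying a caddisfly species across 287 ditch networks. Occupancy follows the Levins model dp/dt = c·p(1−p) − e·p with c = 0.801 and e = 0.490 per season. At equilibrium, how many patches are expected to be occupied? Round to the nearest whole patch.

111

p* = 1 − e/c = 1 − 0.490/0.801 = 0.3883.
Expected occupied patches = N × p* = 287 × 0.3883 = 111.43 ≈ 111.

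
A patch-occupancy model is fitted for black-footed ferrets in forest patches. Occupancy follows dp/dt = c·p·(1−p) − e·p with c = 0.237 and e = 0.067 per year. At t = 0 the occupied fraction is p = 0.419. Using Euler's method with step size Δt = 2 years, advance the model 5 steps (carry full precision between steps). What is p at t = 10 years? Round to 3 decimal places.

Update rule: p ← p + [c·p·(1−p) − e·p]·Δt with Δt = 2.
t = 2: p = 0.41900 + (+0.05924) = 0.47824
t = 4: p = 0.47824 + (+0.05419) = 0.53244
t = 6: p = 0.53244 + (+0.04666) = 0.57909
t = 8: p = 0.57909 + (+0.03794) = 0.61703
t = 10: p = 0.61703 + (+0.02933) = 0.64635

0.646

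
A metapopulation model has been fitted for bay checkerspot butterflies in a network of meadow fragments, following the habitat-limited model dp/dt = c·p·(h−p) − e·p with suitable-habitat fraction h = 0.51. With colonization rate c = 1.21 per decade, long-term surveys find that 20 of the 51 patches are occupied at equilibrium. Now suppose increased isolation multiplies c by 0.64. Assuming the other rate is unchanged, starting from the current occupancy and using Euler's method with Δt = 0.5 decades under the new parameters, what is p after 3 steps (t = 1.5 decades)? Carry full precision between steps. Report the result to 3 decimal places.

0.367

Observed p* = 20/51 = 0.39216.
Balance c(h−p*) = e gives e = 1.21×(0.51 − 0.39216) = 0.14259.
Starting from p₀ = 0.39216; update p ← p + (dp/dt)·Δt with the new parameters.
step 1: Δp = -0.01007, p = 0.38209
step 2: Δp = -0.00832, p = 0.37377
step 3: Δp = -0.00693, p = 0.36684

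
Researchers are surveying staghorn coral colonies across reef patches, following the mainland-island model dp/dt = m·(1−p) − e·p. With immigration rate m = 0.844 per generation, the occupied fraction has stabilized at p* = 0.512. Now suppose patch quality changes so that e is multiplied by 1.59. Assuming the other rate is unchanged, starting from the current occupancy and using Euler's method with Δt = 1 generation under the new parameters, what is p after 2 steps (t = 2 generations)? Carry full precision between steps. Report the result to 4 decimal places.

0.5419

Balance m(1−p*) = e·p* gives e = m(1−p*)/p* = 0.844×0.48800/0.51200 = 0.80444.
Starting from p₀ = 0.51200; update p ← p + (dp/dt)·Δt with the new parameters.
p: 0.51200 → 0.26900  (Δp = -0.24300)
p: 0.26900 → 0.54190  (Δp = +0.27291)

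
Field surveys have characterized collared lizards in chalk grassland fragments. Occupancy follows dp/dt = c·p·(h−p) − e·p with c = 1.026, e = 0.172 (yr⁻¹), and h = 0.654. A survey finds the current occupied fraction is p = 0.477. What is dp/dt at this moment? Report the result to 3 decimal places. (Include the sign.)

Colonization term: c·p·(h−p) = 1.026×0.477×0.1770 = 0.08662.
Extinction term: e·p = 0.08204.
dp/dt = 0.08662 − 0.08204 = 0.00458.

0.005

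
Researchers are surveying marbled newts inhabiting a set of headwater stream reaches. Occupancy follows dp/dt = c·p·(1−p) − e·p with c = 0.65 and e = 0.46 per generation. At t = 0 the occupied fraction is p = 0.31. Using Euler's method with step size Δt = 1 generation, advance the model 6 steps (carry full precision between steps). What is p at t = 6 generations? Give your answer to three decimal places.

Update rule: p ← p + [c·p·(1−p) − e·p]·Δt with Δt = 1.
t = 1: p = 0.31000 + (-0.00357) = 0.30644
t = 2: p = 0.30644 + (-0.00281) = 0.30362
t = 3: p = 0.30362 + (-0.00223) = 0.30139
t = 4: p = 0.30139 + (-0.00178) = 0.29961
t = 5: p = 0.29961 + (-0.00142) = 0.29819
t = 6: p = 0.29819 + (-0.00114) = 0.29705

0.297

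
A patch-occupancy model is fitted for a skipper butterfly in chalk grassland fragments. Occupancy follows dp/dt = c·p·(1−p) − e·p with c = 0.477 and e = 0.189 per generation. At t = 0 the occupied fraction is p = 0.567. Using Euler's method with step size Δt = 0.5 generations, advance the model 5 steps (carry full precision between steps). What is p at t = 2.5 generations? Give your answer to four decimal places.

0.5862

Update rule: p ← p + [c·p·(1−p) − e·p]·Δt with Δt = 0.5.
  1  |  dp/dt·Δt = +0.004973  |  p_1 = 0.571973
  2  |  dp/dt·Δt = +0.004338  |  p_2 = 0.576311
  3  |  dp/dt·Δt = +0.003775  |  p_3 = 0.580086
  4  |  dp/dt·Δt = +0.003277  |  p_4 = 0.583363
  5  |  dp/dt·Δt = +0.002840  |  p_5 = 0.586203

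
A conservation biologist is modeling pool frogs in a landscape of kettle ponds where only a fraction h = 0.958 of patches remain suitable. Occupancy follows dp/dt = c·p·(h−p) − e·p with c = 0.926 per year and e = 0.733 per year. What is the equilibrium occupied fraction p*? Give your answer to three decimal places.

Setting dp/dt = 0 and dividing by p* gives c·(h−p*) = e.
So p* = h − e/c = 0.958 − 0.733/0.926 = 0.958 − 0.7916 = 0.1664.

0.166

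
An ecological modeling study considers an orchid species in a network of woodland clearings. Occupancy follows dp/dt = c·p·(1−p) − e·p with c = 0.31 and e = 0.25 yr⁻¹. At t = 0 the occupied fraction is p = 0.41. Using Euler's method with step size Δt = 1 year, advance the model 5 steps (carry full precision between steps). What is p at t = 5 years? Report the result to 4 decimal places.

0.3125

Update rule: p ← p + [c·p·(1−p) − e·p]·Δt with Δt = 1.
t = 1: p = 0.41000 + (-0.02751) = 0.38249
t = 2: p = 0.38249 + (-0.02240) = 0.36009
t = 3: p = 0.36009 + (-0.01859) = 0.34150
t = 4: p = 0.34150 + (-0.01566) = 0.32583
t = 5: p = 0.32583 + (-0.01336) = 0.31247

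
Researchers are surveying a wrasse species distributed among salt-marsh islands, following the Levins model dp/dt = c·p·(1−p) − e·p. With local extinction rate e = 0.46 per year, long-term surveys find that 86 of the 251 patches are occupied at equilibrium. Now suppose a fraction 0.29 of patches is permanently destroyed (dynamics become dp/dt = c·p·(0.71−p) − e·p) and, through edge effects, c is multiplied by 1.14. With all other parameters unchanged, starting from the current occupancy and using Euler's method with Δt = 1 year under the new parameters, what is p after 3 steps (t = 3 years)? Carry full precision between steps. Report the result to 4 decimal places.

Observed p* = 86/251 = 0.34263.
Balance c(1−p*) = e gives c = e/(1 − 0.34263) = 0.46/0.65737 = 0.69976.
Starting from p₀ = 0.34263; update p ← p + (dp/dt)·Δt with the new parameters.
p: 0.34263 → 0.28543  (Δp = -0.05720)
p: 0.28543 → 0.25080  (Δp = -0.03463)
p: 0.25080 → 0.22731  (Δp = -0.02350)

0.2273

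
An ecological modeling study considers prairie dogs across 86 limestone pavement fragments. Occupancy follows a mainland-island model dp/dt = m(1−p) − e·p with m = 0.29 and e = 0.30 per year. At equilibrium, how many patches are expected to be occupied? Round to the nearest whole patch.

42

p* = m/(m+e) = 0.29/0.5900 = 0.4915.
Expected occupied patches = N × p* = 86 × 0.4915 = 42.27 ≈ 42.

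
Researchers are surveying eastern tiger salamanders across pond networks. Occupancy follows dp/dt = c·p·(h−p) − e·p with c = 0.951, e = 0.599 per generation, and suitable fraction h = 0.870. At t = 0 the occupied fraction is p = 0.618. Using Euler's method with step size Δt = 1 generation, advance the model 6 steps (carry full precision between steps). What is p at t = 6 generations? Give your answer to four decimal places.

Update rule: p ← p + [c·p·(h−p) − e·p]·Δt with Δt = 1.
  1  |  dp/dt·Δt = -0.222077  |  p_1 = 0.395923
  2  |  dp/dt·Δt = -0.058657  |  p_2 = 0.337266
  3  |  dp/dt·Δt = -0.031153  |  p_3 = 0.306113
  4  |  dp/dt·Δt = -0.019206  |  p_4 = 0.286906
  5  |  dp/dt·Δt = -0.012761  |  p_5 = 0.274145
  6  |  dp/dt·Δt = -0.008866  |  p_6 = 0.265279

0.2653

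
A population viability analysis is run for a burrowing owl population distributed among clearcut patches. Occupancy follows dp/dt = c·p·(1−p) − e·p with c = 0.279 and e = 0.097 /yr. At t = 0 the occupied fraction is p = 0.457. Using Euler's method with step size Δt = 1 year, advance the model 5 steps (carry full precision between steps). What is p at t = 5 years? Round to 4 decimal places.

Update rule: p ← p + [c·p·(1−p) − e·p]·Δt with Δt = 1.
p: 0.45700 → 0.48191  (Δp = +0.02491)
p: 0.48191 → 0.50482  (Δp = +0.02291)
p: 0.50482 → 0.52560  (Δp = +0.02078)
p: 0.52560 → 0.54418  (Δp = +0.01858)
p: 0.54418 → 0.56060  (Δp = +0.01642)

0.5606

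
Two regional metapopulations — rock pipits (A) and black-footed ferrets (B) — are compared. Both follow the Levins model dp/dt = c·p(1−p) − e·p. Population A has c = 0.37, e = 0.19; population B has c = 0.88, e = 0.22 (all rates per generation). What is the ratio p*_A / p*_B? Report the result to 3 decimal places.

A: p*_A = 1 − 0.19/0.37 = 0.4865.
B: p*_B = 1 − 0.22/0.88 = 0.7500.
p*_A / p*_B = 0.4865/0.7500 = 0.6486.

0.649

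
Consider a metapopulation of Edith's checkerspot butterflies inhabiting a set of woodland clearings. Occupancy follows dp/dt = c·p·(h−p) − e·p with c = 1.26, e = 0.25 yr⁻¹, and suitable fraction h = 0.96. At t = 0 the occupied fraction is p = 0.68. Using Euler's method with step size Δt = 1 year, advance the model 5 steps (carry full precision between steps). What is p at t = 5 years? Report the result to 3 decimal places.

Update rule: p ← p + [c·p·(h−p) − e·p]·Δt with Δt = 1.
t = 1: p = 0.68000 + (+0.06990) = 0.74990
t = 2: p = 0.74990 + (+0.01104) = 0.76094
t = 3: p = 0.76094 + (+0.00062) = 0.76156
t = 4: p = 0.76156 + (+0.00003) = 0.76159
t = 5: p = 0.76159 + (+0.00000) = 0.76159

0.762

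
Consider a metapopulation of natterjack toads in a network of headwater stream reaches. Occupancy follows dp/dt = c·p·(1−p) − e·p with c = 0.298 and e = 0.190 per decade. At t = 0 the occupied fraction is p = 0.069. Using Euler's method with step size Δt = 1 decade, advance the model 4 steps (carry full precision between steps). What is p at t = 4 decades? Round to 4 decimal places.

Update rule: p ← p + [c·p·(1−p) − e·p]·Δt with Δt = 1.
  1  |  dp/dt·Δt = +0.006033  |  p_1 = 0.075033
  2  |  dp/dt·Δt = +0.006426  |  p_2 = 0.081459
  3  |  dp/dt·Δt = +0.006820  |  p_3 = 0.088279
  4  |  dp/dt·Δt = +0.007212  |  p_4 = 0.095491

0.0955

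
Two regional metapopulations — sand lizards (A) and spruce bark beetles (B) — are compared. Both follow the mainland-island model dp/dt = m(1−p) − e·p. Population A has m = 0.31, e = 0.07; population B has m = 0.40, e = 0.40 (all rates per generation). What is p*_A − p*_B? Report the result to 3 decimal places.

0.316

A: p*_A = m/(m+e) = 0.31/0.3800 = 0.8158.
B: p*_B = 0.40/0.8000 = 0.5000.
p*_A − p*_B = 0.8158 − 0.5000 = 0.3158.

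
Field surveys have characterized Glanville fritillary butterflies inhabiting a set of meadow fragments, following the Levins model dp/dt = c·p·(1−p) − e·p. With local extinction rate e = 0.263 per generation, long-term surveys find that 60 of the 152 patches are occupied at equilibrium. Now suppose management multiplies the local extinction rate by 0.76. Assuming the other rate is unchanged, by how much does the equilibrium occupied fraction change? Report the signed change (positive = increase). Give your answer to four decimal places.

Observed p* = 60/152 = 0.39474.
Balance c(1−p*) = e gives c = e/(1 − 0.39474) = 0.263/0.60526 = 0.43452.
New p* = 1 − e/c = 1 − 0.19988/0.43452 = 0.54000.
Δp* = 0.54000 − 0.39474 = +0.14526.

0.1453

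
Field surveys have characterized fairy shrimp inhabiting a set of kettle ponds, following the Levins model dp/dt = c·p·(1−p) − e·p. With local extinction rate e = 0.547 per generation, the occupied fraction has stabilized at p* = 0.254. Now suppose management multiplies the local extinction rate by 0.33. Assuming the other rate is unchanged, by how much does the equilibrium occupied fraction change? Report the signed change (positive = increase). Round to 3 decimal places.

0.500

Balance c(1−p*) = e gives c = e/(1 − 0.25400) = 0.547/0.74600 = 0.73324.
New p* = 1 − e/c = 1 − 0.18051/0.73324 = 0.75382.
Δp* = 0.75382 − 0.25400 = +0.49982.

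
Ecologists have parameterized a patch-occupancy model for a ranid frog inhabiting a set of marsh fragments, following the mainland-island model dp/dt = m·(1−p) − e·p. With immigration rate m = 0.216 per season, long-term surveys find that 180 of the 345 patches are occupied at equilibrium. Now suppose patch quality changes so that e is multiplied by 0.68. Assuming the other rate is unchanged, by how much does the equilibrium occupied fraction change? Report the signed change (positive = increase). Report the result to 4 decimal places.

Observed p* = 180/345 = 0.52174.
Balance m(1−p*) = e·p* gives e = m(1−p*)/p* = 0.216×0.47826/0.52174 = 0.19800.
New p* = m/(m+e) = 0.21600/(0.21600+0.13464) = 0.61602.
Δp* = 0.61602 − 0.52174 = +0.09428.

0.0943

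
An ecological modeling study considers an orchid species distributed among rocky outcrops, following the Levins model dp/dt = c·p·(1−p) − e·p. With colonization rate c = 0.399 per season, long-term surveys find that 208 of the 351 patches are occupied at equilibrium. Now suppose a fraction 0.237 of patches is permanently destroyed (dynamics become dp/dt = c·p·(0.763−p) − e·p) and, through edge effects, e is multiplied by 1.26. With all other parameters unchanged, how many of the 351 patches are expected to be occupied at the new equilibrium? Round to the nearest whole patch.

Observed p* = 208/351 = 0.59259.
Balance c(1−p*) = e gives e = 0.399×(1 − 0.59259) = 0.16256.
New p* = 0.763 − e/c = 0.763 − 0.20483/0.39900 = 0.24964.
Expected occupied = 351 × 0.24964 = 87.62 ≈ 88.

88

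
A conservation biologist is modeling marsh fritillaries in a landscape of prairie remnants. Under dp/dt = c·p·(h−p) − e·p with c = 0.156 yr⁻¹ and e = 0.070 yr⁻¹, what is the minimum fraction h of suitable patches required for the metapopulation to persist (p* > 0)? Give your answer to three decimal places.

p* = h − e/c is positive only when h > e/c.
h_min = e/c = 0.070/0.156 = 0.4487.

0.449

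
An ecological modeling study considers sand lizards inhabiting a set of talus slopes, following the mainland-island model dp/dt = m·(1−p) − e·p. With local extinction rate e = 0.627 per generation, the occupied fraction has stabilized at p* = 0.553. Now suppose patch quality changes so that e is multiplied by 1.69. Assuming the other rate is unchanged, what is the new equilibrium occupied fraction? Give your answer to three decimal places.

Balance m(1−p*) = e·p* gives m = e·p*/(1−p*) = 0.627×0.55300/0.44700 = 0.77568.
New p* = m/(m+e) = 0.77568/(0.77568+1.05963) = 0.42264.

0.423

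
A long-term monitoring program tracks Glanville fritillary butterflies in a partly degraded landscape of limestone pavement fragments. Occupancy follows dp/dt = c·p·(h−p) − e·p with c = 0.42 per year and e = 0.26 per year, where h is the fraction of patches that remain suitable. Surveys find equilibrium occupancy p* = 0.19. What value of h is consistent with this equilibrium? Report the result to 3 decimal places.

0.809

At equilibrium c(h−p*) = e, so h = p* + e/c.
h = 0.19 + 0.26/0.42 = 0.19 + 0.6190 = 0.8090.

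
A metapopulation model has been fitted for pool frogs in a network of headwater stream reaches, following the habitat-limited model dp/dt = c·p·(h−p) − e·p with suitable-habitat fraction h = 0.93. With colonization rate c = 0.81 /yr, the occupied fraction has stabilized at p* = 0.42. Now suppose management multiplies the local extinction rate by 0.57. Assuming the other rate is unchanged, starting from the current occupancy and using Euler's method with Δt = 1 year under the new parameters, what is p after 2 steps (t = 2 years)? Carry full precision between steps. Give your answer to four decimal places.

Balance c(h−p*) = e gives e = 0.81×(0.93 − 0.42000) = 0.41310.
Starting from p₀ = 0.42000; update p ← p + (dp/dt)·Δt with the new parameters.
p: 0.42000 → 0.49461  (Δp = +0.07461)
p: 0.49461 → 0.55257  (Δp = +0.05797)

0.5526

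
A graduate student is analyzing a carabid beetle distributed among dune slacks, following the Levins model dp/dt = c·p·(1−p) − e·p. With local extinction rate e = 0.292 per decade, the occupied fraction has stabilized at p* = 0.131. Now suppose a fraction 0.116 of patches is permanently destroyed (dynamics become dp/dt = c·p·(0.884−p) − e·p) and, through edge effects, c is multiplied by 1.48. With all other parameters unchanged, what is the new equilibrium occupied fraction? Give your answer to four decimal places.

0.2968

Balance c(1−p*) = e gives c = e/(1 − 0.13100) = 0.292/0.86900 = 0.33602.
New p* = 0.884 − e/c = 0.884 − 0.29200/0.49731 = 0.29684.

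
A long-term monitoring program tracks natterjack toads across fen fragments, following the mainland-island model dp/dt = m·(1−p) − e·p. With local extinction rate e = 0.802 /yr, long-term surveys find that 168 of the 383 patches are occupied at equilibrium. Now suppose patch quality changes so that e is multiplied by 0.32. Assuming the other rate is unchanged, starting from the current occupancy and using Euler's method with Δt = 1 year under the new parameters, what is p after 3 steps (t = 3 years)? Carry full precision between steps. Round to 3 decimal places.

Observed p* = 168/383 = 0.43864.
Balance m(1−p*) = e·p* gives m = e·p*/(1−p*) = 0.802×0.43864/0.56136 = 0.62668.
Starting from p₀ = 0.43864; update p ← p + (dp/dt)·Δt with the new parameters.
step 1: Δp = +0.23922, p = 0.67786
step 2: Δp = +0.02791, p = 0.70577
step 3: Δp = +0.00326, p = 0.70903

0.709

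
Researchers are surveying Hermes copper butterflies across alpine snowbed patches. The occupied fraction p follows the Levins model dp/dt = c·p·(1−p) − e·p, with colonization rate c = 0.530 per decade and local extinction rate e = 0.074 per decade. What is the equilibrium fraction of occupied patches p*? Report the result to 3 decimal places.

0.860

Setting dp/dt = 0 and dividing through by p* gives c·(1−p*) = e.
So p* = 1 − e/c = 1 − 0.074/0.530 = 1 − 0.1396 = 0.8604.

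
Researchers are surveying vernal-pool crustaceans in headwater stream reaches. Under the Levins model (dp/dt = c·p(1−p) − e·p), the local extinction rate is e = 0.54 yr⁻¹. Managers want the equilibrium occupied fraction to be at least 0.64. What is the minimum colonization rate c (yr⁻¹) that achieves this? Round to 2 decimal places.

1.50

p* = 1 − e/c ≥ 0.64 requires e/c ≤ 0.3600, i.e. c ≥ e/0.3600.
c_min = 0.54/0.3600 = 1.5000.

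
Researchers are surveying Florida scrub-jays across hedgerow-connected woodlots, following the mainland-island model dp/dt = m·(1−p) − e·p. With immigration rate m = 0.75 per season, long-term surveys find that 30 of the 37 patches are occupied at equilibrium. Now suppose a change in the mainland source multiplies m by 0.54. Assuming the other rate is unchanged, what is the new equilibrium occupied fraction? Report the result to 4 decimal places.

0.6983

Observed p* = 30/37 = 0.81081.
Balance m(1−p*) = e·p* gives e = m(1−p*)/p* = 0.75×0.18919/0.81081 = 0.17500.
New p* = m/(m+e) = 0.40500/(0.40500+0.17500) = 0.69828.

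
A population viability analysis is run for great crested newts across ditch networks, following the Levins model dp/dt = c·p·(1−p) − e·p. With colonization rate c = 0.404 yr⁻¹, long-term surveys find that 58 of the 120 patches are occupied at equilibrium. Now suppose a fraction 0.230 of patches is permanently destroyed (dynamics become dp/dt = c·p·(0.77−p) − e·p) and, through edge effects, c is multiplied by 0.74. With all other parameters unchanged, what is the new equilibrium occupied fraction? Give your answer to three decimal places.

0.072

Observed p* = 58/120 = 0.48333.
Balance c(1−p*) = e gives e = 0.404×(1 − 0.48333) = 0.20873.
New p* = 0.77 − e/c = 0.77 − 0.20873/0.29896 = 0.07181.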